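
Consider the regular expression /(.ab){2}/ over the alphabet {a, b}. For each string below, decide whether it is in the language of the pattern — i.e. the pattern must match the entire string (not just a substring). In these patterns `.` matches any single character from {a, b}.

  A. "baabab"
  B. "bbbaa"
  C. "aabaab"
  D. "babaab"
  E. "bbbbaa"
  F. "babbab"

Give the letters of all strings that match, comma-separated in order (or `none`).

C, D, F

A → no match
B → no match — must end with "ab"
C → match
D → match
E → no match — must end with "ab"
F → match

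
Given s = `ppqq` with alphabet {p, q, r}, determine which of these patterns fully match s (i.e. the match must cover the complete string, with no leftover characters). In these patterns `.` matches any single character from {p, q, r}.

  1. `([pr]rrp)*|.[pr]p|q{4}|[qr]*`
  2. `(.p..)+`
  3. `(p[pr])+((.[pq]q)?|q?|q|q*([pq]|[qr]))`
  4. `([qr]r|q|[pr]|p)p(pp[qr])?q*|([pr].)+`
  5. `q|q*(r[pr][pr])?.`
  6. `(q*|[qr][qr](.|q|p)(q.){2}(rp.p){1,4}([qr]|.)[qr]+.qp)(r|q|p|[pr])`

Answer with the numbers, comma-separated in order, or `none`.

1 → no match
2 → match
3 → match
4 → match
5 → no match
6 → no match

2, 3, 4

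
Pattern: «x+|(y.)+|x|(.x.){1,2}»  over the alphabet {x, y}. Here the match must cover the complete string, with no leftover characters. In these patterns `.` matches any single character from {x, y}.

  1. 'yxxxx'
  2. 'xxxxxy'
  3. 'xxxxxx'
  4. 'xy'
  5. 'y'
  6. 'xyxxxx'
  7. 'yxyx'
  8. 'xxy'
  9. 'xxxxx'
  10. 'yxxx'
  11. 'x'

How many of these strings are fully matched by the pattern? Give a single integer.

6

1. 'yxxxx' → no match
2. 'xxxxxy' → match
3. 'xxxxxx' → match
4. 'xy' → no match
5. 'y' → no match
6. 'xyxxxx' → no match
7. 'yxyx' → match
8. 'xxy' → match
9. 'xxxxx' → match
10. 'yxxx' → no match
11. 'x' → match
Total matched: 6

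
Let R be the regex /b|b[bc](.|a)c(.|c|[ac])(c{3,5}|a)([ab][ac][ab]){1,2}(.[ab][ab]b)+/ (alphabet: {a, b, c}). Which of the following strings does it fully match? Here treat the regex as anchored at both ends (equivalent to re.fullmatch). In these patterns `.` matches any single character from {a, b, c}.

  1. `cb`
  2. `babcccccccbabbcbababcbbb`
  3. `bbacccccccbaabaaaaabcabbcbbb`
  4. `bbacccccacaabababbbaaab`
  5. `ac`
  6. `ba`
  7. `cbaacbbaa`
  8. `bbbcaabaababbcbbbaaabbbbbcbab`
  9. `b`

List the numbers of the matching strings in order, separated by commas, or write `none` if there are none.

3, 4, 8, 9

1 → no match — must start with `b`
2 → no match
3 → match
4 → match
5 → no match — must start with `b`
6 → no match — must end with `b`
7 → no match — must start with `b`
8 → match
9 → match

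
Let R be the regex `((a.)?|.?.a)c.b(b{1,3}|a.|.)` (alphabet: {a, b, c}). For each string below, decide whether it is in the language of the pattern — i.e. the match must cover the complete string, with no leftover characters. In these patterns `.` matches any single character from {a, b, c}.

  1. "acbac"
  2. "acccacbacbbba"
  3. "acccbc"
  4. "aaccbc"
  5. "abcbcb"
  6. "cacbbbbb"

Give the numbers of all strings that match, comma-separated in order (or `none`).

1. "acbac" → no match
2 → no match
3. "acccbc" → match
4. "aaccbc" → match
5. "abcbcb" → no match
6. "cacbbbbb" → match

3, 4, 6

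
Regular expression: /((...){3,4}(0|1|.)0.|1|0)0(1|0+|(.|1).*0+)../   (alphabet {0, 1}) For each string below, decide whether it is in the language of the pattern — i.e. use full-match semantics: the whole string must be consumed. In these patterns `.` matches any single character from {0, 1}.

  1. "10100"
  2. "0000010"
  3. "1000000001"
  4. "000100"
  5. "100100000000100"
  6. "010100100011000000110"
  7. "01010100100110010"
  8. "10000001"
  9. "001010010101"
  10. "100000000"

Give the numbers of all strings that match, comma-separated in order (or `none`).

1 → match
2 → match
3 → match
4 → no match
5 → no match
6 → no match
7 → no match
8 → match
9 → no match
10 → match

1, 2, 3, 8, 10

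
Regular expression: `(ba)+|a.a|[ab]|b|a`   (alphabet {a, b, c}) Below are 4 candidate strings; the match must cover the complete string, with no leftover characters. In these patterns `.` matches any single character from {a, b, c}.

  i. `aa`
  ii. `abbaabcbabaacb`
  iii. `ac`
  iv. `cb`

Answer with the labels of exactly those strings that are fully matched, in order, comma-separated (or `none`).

none

i → no match
ii → no match
iii → no match
iv → no match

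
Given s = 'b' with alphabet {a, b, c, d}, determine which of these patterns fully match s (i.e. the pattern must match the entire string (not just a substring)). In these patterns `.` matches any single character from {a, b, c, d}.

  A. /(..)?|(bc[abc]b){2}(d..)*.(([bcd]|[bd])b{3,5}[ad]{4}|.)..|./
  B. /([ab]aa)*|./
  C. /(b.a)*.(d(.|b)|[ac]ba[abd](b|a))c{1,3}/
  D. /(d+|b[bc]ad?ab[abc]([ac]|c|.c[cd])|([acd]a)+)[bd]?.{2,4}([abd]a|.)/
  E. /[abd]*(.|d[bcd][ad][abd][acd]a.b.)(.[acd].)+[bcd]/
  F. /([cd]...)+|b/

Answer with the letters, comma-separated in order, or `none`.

A, B, F

A → match
B → match
C → no match — must end with 'c'
D → no match
E → no match
F → match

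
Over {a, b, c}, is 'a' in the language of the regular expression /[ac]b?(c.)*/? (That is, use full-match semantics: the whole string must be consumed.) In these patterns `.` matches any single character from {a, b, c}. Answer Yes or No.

Yes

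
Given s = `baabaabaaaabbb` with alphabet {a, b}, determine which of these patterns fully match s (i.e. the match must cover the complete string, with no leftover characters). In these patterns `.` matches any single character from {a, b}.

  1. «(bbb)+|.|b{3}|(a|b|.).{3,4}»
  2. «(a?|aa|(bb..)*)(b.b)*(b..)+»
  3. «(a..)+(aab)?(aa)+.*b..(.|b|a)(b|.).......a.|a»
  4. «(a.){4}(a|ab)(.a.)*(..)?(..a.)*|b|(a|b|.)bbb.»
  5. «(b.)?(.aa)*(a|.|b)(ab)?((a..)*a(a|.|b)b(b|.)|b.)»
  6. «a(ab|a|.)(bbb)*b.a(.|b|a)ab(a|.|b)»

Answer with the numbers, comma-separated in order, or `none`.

1 → no match
2 → no match
3 → no match — must start with `a`
4 → no match
5 → match
6 → no match — must start with `a`

5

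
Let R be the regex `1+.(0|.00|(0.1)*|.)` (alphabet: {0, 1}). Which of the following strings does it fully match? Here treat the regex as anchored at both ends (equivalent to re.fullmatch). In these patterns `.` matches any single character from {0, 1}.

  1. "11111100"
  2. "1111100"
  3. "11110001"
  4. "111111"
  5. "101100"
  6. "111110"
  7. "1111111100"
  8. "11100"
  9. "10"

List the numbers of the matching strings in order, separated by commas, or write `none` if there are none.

1, 2, 3, 4, 6, 7, 8, 9

1 → match
2 → match
3 → match
4 → match
5 → no match
6 → match
7 → match
8 → match
9 → match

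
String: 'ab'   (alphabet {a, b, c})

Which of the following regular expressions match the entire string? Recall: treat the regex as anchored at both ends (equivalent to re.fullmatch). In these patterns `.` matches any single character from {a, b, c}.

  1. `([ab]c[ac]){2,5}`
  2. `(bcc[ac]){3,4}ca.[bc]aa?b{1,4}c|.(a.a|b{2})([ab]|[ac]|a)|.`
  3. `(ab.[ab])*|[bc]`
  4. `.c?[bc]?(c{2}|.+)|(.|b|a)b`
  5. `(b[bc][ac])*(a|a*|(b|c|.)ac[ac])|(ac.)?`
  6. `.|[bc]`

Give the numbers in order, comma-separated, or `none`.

4

1 → no match
2 → no match
3 → no match
4 → match
5 → no match
6 → no match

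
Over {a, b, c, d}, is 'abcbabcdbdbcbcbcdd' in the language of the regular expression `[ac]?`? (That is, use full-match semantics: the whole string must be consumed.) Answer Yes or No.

No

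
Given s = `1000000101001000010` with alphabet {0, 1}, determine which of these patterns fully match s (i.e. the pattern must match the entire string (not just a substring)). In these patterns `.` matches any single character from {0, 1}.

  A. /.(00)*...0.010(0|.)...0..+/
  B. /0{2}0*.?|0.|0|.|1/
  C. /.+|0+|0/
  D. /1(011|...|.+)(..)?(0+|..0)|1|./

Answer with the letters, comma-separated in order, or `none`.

A → match
B → no match
C → match
D → match

A, C, D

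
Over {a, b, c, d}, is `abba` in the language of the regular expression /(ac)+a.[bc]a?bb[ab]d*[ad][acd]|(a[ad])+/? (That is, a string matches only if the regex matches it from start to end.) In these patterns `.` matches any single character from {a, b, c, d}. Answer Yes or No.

No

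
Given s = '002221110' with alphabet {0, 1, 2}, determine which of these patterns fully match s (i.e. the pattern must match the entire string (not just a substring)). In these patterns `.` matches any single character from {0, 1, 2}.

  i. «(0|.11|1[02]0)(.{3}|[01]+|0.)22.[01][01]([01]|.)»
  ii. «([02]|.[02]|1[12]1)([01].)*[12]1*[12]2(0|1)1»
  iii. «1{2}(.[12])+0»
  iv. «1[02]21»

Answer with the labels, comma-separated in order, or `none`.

i → match
ii → no match — must end with '1'
iii → no match — must start with '1'
iv → no match — must start with '1'

i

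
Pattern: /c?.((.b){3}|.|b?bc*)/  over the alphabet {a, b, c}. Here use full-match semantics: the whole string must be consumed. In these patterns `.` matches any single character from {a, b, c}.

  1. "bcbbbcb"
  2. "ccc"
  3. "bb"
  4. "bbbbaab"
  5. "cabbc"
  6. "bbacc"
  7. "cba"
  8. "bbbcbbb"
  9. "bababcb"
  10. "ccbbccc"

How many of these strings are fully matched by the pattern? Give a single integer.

8

1 → match
2 → match
3 → match
4 → no match
5 → match
6 → no match
7 → match
8 → match
9 → match
10 → match
Total matched: 8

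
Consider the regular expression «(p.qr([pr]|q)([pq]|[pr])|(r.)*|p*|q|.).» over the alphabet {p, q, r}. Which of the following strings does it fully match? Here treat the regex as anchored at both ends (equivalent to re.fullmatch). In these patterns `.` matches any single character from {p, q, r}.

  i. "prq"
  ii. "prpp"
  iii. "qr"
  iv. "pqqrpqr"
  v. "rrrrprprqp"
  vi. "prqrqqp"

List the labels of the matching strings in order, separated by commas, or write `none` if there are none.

iii, iv, vi

i → no match
ii → no match
iii → match
iv → match
v → no match
vi → match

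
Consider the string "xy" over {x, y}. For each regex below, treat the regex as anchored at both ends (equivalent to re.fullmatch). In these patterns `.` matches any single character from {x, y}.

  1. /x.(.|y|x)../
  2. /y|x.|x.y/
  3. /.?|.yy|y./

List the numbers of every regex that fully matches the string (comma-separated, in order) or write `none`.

1 → no match
2 → match
3 → no match

2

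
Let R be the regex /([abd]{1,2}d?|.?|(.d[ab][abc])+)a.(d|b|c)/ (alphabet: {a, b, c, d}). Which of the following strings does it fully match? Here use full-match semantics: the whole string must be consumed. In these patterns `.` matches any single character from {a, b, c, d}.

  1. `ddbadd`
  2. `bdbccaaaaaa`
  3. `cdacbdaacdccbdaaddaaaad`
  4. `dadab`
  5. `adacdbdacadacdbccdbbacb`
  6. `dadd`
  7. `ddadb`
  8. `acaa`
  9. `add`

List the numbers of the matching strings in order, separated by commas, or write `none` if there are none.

1 → no match
2 → no match
3 → no match
4 → no match
5 → no match
6 → match
7 → match
8 → no match
9 → match

6, 7, 9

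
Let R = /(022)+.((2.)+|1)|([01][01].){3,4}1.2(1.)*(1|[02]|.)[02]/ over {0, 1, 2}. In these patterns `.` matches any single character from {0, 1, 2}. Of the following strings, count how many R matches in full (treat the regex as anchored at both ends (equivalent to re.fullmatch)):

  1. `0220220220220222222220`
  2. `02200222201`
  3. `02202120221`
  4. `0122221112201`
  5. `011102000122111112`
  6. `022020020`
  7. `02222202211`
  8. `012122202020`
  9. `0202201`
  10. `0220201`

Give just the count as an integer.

1 → match
2 → no match
3 → no match
4 → no match
5 → match
6 → no match
7 → no match
8 → no match
9 → no match
10 → no match
Total matched: 2

2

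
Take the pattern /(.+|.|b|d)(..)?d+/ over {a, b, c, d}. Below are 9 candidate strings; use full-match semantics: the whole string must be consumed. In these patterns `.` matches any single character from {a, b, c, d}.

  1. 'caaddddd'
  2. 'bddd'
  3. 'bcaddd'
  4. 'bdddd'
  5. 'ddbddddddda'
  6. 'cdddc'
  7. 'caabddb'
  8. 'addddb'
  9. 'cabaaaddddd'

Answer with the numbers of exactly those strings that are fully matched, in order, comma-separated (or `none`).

1, 2, 3, 4, 9

1 → match
2 → match
3 → match
4 → match
5 → no match — must end with 'd'
6 → no match — must end with 'd'
7 → no match — must end with 'd'
8 → no match — must end with 'd'
9 → match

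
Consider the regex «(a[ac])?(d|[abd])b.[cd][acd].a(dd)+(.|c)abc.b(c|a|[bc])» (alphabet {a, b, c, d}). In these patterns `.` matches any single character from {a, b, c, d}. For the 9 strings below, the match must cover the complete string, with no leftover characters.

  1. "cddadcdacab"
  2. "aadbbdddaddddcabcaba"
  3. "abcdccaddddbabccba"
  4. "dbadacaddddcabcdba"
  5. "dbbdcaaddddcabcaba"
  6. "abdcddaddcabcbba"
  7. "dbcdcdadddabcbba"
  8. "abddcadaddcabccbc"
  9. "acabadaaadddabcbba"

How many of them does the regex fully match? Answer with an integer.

1 → no match
2 → match
3 → match
4 → match
5 → match
6 → match
7 → match
8 → no match
9 → match
Total matched: 7

7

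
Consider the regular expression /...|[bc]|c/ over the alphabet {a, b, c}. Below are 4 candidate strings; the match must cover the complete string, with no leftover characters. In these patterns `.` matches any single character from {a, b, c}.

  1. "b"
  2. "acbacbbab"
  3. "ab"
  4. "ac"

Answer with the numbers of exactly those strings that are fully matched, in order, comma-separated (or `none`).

1 → match
2 → no match
3 → no match
4 → no match

1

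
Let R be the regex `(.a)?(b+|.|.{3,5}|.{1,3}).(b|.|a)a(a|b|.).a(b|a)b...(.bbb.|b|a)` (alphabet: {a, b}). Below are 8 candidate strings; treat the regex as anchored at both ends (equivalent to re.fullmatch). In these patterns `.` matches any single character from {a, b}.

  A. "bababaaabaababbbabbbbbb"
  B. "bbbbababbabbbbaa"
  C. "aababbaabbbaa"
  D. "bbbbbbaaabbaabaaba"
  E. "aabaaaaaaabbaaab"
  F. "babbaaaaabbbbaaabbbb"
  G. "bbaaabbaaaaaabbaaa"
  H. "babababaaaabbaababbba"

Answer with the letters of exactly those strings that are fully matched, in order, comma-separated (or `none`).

A, B, C, D, E, H

A → match
B → match
C → match
D → match
E → match
F → no match
G → no match
H → match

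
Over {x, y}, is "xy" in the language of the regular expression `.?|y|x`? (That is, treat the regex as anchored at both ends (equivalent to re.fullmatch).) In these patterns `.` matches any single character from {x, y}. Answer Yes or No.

No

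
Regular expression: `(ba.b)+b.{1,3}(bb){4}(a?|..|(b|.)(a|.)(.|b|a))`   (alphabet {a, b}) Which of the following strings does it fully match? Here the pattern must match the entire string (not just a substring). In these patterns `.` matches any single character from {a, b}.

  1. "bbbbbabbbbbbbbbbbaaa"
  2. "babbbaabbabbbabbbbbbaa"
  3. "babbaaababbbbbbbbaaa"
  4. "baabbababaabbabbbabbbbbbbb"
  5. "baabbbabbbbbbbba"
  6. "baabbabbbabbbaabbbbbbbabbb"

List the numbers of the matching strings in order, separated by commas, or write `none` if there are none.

1 → no match — must start with "ba"
2 → no match
3 → no match
4 → no match
5 → match
6 → no match

5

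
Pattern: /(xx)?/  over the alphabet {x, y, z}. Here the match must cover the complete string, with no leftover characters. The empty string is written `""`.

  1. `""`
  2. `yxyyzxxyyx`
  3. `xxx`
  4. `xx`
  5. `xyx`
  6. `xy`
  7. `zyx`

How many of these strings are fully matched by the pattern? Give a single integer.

2

1 → match
2 → no match
3 → no match
4 → match
5 → no match
6 → no match
7 → no match
Total matched: 2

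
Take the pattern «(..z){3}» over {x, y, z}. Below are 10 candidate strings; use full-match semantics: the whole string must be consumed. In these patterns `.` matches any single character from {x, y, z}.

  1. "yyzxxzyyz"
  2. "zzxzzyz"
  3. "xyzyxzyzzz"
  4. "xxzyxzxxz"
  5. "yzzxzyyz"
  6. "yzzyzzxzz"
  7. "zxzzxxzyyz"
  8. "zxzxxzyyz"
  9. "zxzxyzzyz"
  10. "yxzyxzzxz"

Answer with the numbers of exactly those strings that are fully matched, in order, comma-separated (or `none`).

1, 4, 6, 8, 9, 10

1 → match
2 → no match
3 → no match
4 → match
5 → no match
6 → match
7 → no match
8 → match
9 → match
10 → match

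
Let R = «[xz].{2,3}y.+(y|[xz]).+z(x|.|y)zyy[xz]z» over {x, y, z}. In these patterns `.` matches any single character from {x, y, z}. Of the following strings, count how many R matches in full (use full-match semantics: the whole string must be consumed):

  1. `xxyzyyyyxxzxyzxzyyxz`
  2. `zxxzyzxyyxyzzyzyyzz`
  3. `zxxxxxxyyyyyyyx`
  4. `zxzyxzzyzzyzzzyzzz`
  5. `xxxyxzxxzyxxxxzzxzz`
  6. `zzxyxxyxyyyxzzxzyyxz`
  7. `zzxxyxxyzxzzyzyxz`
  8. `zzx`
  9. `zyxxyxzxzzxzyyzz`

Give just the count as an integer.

4

1 → match
2 → match
3 → no match — must end with `z`
4 → no match
5 → no match
6 → match
7 → no match
8. `zzx` → no match — must end with `z`
9 → match
Total matched: 4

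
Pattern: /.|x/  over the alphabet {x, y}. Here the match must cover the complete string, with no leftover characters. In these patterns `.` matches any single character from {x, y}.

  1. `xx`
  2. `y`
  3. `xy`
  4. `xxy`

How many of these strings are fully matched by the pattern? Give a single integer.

1

1 → no match
2 → match
3 → no match
4 → no match
Total matched: 1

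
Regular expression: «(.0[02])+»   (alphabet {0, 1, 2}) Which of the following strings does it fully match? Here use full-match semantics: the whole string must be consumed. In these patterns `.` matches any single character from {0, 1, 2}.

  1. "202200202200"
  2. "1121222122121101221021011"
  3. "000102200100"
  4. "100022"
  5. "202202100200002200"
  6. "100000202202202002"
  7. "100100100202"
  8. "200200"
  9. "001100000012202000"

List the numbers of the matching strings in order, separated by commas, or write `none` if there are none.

1 → match
2 → no match
3 → match
4 → no match
5 → match
6 → match
7 → match
8 → match
9 → no match

1, 3, 5, 6, 7, 8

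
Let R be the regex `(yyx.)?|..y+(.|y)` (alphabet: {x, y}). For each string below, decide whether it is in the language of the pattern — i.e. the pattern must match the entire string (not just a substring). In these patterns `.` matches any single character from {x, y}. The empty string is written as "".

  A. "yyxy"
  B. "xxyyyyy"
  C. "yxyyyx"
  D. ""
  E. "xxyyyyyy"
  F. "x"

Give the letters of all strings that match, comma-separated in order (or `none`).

A → match
B → match
C → match
D → match
E → match
F → no match

A, B, C, D, E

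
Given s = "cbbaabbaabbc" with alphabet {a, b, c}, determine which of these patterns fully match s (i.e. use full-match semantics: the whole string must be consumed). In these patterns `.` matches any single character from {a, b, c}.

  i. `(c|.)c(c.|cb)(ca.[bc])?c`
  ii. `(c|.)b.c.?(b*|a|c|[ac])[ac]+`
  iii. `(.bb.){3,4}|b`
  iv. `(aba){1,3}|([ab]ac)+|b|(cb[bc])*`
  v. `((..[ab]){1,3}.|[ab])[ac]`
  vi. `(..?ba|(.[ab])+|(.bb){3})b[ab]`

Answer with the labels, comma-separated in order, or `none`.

i → no match
ii → no match
iii → match
iv → no match
v → no match
vi → no match

iii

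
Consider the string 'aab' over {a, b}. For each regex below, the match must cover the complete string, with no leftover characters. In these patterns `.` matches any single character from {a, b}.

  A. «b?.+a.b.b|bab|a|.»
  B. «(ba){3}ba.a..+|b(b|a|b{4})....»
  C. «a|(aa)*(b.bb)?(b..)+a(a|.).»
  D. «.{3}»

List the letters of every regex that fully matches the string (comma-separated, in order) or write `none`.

D

A → no match
B → no match
C → no match
D → match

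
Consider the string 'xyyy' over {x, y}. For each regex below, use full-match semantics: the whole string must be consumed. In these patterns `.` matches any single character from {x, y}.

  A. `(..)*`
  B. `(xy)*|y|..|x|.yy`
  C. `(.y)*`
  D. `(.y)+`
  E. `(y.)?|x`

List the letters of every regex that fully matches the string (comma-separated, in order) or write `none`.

A, C, D

A → match
B → no match
C → match
D → match
E → no match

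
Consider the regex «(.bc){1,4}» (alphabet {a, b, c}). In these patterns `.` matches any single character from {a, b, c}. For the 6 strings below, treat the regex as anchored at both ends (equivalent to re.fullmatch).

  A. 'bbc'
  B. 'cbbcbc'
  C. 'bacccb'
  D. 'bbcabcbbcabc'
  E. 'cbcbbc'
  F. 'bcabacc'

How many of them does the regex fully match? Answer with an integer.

3

A. 'bbc' → match
B. 'cbbcbc' → no match
C. 'bacccb' → no match — must end with 'bc'
D. 'bbcabcbbcabc' → match
E. 'cbcbbc' → match
F. 'bcabacc' → no match — must end with 'bc'
Total matched: 3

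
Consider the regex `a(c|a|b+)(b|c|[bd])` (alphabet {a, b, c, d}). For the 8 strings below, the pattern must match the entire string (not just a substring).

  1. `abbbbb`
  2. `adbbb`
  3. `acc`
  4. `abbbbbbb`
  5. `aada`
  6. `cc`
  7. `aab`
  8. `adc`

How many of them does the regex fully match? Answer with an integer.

4

1. `abbbbb` → match
2. `adbbb` → no match
3. `acc` → match
4. `abbbbbbb` → match
5. `aada` → no match
6. `cc` → no match — must start with `a`
7. `aab` → match
8. `adc` → no match
Total matched: 4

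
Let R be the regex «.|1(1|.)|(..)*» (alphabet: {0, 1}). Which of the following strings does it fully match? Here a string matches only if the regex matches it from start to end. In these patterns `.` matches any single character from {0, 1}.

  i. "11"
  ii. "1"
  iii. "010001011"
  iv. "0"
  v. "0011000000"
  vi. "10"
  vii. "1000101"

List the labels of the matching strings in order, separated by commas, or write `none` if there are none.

i, ii, iv, v, vi

i → match
ii → match
iii → no match
iv → match
v → match
vi → match
vii → no match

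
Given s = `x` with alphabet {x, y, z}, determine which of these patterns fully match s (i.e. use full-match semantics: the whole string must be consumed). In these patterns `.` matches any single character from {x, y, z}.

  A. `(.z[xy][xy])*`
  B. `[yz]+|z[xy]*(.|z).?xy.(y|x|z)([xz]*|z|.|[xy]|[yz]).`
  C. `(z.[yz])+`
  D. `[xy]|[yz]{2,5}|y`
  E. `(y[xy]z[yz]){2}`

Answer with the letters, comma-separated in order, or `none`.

D

A → no match
B → no match
C → no match — must start with `z`
D → match
E → no match — must start with `y`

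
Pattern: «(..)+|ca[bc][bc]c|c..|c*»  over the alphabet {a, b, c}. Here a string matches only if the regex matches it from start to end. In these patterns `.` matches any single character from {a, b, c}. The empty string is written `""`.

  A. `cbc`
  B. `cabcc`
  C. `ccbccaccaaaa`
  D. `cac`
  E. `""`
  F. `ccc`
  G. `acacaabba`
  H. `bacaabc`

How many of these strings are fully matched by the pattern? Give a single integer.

A → match
B → match
C → match
D → match
E → match
F → match
G → no match
H → no match
Total matched: 6

6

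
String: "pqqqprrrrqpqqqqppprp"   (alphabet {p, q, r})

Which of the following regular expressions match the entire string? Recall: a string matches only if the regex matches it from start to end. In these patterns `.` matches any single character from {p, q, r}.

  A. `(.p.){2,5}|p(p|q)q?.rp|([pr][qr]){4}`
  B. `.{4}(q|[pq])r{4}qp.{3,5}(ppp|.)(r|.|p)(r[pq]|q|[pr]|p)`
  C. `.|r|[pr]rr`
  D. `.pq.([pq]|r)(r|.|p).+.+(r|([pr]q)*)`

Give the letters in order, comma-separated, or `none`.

B

A → no match
B → match
C → no match
D → no match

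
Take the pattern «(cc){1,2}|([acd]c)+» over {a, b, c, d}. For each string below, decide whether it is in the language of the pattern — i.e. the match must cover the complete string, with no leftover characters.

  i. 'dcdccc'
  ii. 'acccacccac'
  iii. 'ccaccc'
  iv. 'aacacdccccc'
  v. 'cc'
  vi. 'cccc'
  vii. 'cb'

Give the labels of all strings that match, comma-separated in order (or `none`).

i → match
ii → match
iii → match
iv → no match
v → match
vi → match
vii → no match

i, ii, iii, v, vi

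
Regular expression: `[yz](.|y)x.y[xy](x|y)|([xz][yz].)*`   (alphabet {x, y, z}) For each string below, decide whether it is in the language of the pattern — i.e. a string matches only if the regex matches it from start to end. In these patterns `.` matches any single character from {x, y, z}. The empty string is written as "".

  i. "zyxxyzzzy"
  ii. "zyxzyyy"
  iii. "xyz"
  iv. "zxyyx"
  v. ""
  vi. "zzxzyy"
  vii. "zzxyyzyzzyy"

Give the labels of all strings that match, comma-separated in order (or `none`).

i → match
ii → match
iii → match
iv → no match
v → match
vi → match
vii → no match

i, ii, iii, v, vi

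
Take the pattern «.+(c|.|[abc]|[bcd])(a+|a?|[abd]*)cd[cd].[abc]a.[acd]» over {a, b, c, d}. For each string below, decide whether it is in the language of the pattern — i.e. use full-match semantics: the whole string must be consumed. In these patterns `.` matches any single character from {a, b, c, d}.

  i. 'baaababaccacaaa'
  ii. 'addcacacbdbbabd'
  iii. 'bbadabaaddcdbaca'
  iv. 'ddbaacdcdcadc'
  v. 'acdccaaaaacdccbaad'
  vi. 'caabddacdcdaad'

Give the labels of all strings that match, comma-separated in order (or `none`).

iv, v

i → no match
ii → no match
iii → no match
iv → match
v → match
vi → no match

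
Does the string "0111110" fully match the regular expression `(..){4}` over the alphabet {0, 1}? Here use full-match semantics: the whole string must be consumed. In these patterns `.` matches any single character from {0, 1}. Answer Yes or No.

No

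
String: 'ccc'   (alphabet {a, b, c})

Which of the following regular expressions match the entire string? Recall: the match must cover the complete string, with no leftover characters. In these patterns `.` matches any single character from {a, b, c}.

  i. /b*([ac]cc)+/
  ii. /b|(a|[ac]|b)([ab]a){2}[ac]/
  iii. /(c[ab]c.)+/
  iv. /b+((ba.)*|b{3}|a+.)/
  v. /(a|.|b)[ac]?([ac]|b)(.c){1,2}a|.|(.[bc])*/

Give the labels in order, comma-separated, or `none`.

i

i → match
ii → no match
iii → no match
iv → no match — must start with 'b'
v → no match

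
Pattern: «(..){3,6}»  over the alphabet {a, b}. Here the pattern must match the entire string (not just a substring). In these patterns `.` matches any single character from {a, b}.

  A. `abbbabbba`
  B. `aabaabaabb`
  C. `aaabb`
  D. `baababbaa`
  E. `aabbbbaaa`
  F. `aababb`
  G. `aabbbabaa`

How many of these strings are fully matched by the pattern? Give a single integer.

A → no match
B → match
C → no match
D → no match
E → no match
F → match
G → no match
Total matched: 2

2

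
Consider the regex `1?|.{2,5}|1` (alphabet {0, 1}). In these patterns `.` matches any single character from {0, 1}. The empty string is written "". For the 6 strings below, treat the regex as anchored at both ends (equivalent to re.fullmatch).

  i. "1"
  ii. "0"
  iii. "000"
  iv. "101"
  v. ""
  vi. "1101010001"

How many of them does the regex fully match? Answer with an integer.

i → match
ii → no match
iii → match
iv → match
v → match
vi → no match
Total matched: 4

4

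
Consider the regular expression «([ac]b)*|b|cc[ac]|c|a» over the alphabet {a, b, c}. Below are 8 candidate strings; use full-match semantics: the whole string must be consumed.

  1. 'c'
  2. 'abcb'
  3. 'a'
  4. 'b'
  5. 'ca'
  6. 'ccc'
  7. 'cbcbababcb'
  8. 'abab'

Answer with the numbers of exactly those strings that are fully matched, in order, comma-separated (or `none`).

1, 2, 3, 4, 6, 7, 8

1. 'c' → match
2. 'abcb' → match
3. 'a' → match
4. 'b' → match
5. 'ca' → no match
6. 'ccc' → match
7. 'cbcbababcb' → match
8. 'abab' → match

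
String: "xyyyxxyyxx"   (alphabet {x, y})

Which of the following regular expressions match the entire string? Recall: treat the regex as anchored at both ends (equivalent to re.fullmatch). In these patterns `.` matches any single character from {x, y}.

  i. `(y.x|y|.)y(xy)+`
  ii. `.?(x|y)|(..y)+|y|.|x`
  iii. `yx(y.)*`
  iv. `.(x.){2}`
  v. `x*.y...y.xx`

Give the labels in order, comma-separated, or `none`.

v

i → no match — must end with "xy"
ii → no match
iii → no match — must start with "yx"
iv → no match
v → match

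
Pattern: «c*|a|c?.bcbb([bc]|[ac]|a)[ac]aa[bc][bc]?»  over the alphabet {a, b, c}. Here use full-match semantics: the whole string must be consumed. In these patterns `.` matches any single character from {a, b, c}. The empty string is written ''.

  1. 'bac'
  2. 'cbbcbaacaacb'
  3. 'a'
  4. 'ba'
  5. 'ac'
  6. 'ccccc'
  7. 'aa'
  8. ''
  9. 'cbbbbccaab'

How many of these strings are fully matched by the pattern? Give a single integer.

1. 'bac' → no match
2. 'cbbcbaacaacb' → no match
3. 'a' → match
4. 'ba' → no match
5. 'ac' → no match
6. 'ccccc' → match
7. 'aa' → no match
8. '' → match
9. 'cbbbbccaab' → no match
Total matched: 3

3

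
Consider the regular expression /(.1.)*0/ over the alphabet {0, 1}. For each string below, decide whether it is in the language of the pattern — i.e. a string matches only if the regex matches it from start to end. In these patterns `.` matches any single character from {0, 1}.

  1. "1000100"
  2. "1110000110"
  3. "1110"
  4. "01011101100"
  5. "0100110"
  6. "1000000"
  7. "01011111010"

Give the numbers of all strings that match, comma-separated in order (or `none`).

3, 5

1. "1000100" → no match
2. "1110000110" → no match
3. "1110" → match
4. "01011101100" → no match
5. "0100110" → match
6. "1000000" → no match
7. "01011111010" → no match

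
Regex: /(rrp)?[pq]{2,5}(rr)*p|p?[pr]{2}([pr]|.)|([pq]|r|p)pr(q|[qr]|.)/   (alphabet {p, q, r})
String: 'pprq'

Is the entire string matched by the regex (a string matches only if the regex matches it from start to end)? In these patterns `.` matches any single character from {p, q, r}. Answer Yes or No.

Yes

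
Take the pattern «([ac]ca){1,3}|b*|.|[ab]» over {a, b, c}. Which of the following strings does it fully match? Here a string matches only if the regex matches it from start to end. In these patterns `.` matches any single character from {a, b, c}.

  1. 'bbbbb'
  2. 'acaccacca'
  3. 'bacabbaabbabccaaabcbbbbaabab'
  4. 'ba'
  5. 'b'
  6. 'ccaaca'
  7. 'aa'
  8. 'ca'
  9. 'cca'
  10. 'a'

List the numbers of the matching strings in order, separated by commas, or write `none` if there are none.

1, 2, 5, 6, 9, 10

1 → match
2 → match
3 → no match
4 → no match
5 → match
6 → match
7 → no match
8 → no match
9 → match
10 → match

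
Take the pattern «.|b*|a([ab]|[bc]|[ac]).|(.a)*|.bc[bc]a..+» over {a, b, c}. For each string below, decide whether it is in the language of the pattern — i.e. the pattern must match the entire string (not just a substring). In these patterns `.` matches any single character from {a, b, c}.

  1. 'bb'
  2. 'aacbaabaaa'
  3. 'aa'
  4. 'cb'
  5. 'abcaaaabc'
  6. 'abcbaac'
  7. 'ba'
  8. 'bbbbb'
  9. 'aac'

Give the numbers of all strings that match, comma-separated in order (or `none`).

1 → match
2 → no match
3 → match
4 → no match
5 → no match
6 → match
7 → match
8 → match
9 → match

1, 3, 6, 7, 8, 9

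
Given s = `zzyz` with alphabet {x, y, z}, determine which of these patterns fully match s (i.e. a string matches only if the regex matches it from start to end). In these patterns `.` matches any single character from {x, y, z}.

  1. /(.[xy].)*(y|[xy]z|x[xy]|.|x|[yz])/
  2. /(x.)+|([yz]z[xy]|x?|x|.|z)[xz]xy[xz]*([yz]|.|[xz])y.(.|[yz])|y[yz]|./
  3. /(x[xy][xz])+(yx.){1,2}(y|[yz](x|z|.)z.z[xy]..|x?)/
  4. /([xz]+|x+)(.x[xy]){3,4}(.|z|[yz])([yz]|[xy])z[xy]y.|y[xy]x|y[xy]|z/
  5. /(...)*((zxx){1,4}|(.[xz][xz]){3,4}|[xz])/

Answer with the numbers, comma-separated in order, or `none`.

1 → no match
2 → no match
3 → no match — must start with `x`
4 → no match
5 → match

5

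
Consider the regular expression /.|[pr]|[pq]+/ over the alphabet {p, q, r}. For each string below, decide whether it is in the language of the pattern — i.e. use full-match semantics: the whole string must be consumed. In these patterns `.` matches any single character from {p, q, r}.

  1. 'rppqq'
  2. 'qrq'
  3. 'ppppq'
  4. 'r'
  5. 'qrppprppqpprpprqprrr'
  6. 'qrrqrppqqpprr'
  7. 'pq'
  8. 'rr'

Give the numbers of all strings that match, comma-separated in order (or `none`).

1 → no match
2 → no match
3 → match
4 → match
5 → no match
6 → no match
7 → match
8 → no match

3, 4, 7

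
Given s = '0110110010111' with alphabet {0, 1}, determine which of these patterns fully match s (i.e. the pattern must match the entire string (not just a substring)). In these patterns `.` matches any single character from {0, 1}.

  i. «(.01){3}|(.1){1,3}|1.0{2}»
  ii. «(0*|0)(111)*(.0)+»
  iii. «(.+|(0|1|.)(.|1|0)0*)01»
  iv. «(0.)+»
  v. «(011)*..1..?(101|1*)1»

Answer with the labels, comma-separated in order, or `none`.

i → no match
ii → no match — must end with '0'
iii → no match — must end with '01'
iv → no match
v → match

v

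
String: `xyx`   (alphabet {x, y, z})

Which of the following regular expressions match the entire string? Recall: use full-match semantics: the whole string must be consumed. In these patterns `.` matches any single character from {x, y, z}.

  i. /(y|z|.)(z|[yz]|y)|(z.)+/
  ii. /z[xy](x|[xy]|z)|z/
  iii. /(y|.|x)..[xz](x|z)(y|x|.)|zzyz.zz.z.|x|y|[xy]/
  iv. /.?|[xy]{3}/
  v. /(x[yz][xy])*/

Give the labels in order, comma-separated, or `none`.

i → no match
ii → no match — must start with `z`
iii → no match
iv → match
v → match

iv, v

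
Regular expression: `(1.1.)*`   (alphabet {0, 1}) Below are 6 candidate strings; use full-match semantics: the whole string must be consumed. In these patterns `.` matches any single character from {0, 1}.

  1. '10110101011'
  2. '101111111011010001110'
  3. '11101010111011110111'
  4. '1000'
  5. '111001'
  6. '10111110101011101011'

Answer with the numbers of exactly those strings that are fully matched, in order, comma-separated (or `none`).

1 → no match
2 → no match
3 → no match
4 → no match
5 → no match
6 → match

6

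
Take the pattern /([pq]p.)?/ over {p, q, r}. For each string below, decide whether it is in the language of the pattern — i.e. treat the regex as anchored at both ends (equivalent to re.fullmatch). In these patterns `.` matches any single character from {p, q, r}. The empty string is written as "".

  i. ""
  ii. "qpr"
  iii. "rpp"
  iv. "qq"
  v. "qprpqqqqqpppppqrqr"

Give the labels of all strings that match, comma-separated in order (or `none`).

i → match
ii → match
iii → no match
iv → no match
v → no match

i, ii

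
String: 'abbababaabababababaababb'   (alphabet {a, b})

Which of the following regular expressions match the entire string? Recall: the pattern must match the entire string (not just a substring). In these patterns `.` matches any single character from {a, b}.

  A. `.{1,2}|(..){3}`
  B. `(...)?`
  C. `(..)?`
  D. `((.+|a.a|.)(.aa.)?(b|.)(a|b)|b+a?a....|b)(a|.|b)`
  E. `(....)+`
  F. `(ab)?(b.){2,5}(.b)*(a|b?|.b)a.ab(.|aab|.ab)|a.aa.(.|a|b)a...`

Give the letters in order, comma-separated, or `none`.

A → no match
B → no match
C → no match
D → match
E → match
F → match

D, E, F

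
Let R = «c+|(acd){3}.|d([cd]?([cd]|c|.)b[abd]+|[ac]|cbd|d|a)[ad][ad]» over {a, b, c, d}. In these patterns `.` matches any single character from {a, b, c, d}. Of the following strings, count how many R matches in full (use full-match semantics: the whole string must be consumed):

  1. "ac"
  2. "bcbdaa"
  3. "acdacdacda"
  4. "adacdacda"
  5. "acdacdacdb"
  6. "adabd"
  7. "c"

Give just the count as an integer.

1 → no match
2 → no match
3 → match
4 → no match
5 → match
6 → no match
7 → match
Total matched: 3

3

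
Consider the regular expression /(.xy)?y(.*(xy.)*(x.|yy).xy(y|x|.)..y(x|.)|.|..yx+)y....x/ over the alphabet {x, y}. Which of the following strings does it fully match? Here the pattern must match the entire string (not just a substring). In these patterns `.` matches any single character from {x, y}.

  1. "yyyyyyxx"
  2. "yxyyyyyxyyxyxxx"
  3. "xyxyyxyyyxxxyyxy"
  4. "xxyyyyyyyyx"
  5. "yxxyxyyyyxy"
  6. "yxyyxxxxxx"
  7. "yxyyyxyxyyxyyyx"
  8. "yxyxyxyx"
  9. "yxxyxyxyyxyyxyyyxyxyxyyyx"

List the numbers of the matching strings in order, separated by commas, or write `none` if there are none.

1 → match
2 → no match
3 → no match — must end with "x"
4 → match
5 → no match — must end with "x"
6 → no match
7 → no match
8 → match
9 → match

1, 4, 8, 9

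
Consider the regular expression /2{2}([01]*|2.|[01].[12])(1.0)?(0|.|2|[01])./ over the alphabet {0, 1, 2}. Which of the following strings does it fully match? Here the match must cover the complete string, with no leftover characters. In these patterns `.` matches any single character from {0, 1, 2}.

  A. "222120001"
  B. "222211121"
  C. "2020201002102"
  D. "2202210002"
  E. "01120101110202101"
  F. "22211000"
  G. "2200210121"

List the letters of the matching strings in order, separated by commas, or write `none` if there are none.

D

A → no match
B → no match
C → no match
D → match
E → no match — must start with "2"
F → no match
G → no match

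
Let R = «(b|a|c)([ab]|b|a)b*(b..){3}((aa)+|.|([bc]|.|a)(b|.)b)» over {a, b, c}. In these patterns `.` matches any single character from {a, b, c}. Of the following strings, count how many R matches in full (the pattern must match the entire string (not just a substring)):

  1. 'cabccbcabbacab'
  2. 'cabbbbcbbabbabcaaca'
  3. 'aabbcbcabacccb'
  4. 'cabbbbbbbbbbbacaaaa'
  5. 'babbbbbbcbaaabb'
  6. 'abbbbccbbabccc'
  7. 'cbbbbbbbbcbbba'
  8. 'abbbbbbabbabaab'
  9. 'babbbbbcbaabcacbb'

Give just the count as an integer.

1 → match
2 → no match
3 → match
4 → match
5 → match
6 → match
7 → match
8 → match
9 → match
Total matched: 8

8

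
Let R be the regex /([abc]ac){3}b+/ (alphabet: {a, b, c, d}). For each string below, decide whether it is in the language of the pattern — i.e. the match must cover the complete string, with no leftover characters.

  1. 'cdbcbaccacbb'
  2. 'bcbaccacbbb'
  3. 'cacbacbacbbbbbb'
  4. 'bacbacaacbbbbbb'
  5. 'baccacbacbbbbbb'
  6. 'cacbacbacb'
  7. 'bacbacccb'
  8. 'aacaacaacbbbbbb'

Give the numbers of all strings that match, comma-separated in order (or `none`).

1. 'cdbcbaccacbb' → no match
2. 'bcbaccacbbb' → no match
3 → match
4 → match
5 → match
6. 'cacbacbacb' → match
7. 'bacbacccb' → no match
8 → match

3, 4, 5, 6, 8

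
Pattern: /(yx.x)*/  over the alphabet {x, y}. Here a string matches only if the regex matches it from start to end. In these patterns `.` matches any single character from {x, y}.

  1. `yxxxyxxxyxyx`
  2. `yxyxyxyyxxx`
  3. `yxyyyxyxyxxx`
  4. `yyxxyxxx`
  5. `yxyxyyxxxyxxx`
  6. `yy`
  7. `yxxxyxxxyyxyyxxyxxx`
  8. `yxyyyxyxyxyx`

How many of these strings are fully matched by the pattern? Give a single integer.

1

1 → match
2 → no match
3 → no match
4 → no match
5 → no match
6 → no match
7 → no match
8 → no match
Total matched: 1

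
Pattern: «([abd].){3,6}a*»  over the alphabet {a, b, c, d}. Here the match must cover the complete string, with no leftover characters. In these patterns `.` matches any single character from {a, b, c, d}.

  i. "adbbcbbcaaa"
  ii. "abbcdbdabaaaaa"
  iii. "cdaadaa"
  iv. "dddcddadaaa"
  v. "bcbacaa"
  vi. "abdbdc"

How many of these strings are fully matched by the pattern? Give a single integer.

3

i. "adbbcbbcaaa" → no match
ii → match
iii. "cdaadaa" → no match
iv. "dddcddadaaa" → match
v. "bcbacaa" → no match
vi. "abdbdc" → match
Total matched: 3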